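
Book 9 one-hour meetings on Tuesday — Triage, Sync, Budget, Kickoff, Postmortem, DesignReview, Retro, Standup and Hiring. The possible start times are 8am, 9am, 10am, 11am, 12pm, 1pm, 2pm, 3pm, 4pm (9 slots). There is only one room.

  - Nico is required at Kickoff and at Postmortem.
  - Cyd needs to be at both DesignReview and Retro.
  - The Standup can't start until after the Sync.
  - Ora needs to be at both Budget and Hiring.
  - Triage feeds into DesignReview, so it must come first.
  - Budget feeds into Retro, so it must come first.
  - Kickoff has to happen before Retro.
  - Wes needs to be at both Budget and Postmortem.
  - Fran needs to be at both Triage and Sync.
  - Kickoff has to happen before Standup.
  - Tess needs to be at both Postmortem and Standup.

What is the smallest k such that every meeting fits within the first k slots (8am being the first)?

The precedence chain requires at least 2 distinct slots.
With at most 1 per slot and 9 meetings, at least 9 slots are needed.
9 works (last occupied slot: 4pm): for example Postmortem -> 3pm, Triage -> 1pm, Kickoff -> 8am, Retro -> 10am, Sync -> 11am, Hiring -> 4pm, Budget -> 9am, Standup -> 12pm, DesignReview -> 2pm.

9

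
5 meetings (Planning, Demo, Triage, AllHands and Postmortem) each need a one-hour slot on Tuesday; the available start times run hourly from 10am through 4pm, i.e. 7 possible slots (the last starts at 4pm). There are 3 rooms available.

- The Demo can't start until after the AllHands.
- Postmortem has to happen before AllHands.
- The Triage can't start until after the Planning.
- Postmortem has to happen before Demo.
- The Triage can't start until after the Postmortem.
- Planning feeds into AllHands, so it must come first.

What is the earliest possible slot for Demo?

12pm

Precedence pushes Demo to at least 12pm.
Demo at 12pm is achievable: Demo in 12pm; Planning in 10am; AllHands in 11am; Triage in 11am; Postmortem in 10am.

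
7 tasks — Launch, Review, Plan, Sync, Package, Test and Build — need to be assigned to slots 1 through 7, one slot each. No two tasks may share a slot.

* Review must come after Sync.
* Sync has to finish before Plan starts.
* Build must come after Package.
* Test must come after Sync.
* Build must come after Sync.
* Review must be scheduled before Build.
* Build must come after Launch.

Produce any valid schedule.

Sync -> 1, Package -> 4, Review -> 2, Plan -> 6, Test -> 7, Build -> 5, Launch -> 3

Checking: Sync(1) before Build(5); Sync(1) before Test(7); Package(4) before Build(5); Review(2) before Build(5); Launch(3) before Build(5); Sync(1) before Review(2); Sync(1) before Plan(6); max 1 per slot (cap 1).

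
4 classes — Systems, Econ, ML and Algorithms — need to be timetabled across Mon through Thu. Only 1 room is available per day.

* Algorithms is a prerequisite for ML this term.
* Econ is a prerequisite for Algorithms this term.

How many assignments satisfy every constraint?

Enumerating: ML -> Wed; Systems -> Thu; Econ -> Mon; Algorithms -> Tue | Econ in Mon, Algorithms in Tue, ML in Thu, Systems in Wed | Econ=Mon, Algorithms=Wed, Systems=Tue, ML=Thu | ML=Thu, Algorithms=Wed, Econ=Tue, Systems=Mon.

4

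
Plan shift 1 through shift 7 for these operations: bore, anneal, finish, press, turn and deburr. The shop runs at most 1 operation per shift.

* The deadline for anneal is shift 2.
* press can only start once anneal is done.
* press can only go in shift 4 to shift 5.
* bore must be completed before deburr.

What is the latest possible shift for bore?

shift 6

Downstream work caps bore at shift 6.
bore at shift 6 is achievable: press -> shift 4; turn -> shift 3; anneal -> shift 1; deburr -> shift 7; bore -> shift 6; finish -> shift 2.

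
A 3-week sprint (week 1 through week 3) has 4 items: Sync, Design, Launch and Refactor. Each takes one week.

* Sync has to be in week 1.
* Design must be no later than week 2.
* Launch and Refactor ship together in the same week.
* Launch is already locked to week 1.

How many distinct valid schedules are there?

Enumerating: Refactor -> week 1, Sync -> week 1, Design -> week 1, Launch -> week 1 | Refactor=week 1; Sync=week 1; Design=week 2; Launch=week 1.

2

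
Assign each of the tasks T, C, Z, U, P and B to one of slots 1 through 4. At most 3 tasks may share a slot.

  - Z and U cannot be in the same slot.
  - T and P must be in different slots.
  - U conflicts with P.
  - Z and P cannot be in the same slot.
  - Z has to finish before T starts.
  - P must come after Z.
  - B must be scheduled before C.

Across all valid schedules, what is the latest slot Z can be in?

Downstream work caps Z at 3.
Z at 2 is achievable: T in 3; Z in 2; C in 2; B in 1; P in 4; U in 1.
Nothing later works — the conflict and capacity constraints rule out every slot after 2.

2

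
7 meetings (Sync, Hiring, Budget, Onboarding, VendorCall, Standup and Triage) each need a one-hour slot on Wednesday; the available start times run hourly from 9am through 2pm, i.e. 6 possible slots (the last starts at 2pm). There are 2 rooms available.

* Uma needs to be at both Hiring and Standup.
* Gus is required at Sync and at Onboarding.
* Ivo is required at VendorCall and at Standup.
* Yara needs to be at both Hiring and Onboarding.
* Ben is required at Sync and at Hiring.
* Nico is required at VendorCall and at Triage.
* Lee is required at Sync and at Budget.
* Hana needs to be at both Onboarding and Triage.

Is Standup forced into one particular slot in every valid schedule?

No

Standup can be 9am (e.g. Triage -> 12pm, Standup -> 9am, VendorCall -> 11am, Budget -> 10am, Hiring -> 10am, Onboarding -> 11am, Sync -> 9am) or 10am (e.g. VendorCall in 9am; Onboarding in 12pm; Budget in 10am; Sync in 9am; Hiring in 11am; Standup in 10am; Triage in 11am).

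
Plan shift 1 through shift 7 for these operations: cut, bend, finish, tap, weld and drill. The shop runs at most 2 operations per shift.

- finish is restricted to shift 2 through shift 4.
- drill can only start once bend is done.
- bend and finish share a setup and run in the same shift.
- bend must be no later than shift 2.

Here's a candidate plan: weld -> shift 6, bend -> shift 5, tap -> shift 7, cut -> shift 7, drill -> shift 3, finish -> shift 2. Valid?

No. bend must be no later than shift 2 is not satisfied.

The shop runs at most 2 operations per shift — holds.
bend must be no later than shift 2 — violated.
bend and finish share a setup and run in the same shift — violated.
finish is restricted to shift 2 through shift 4 — holds.
drill can only start once bend is done — violated.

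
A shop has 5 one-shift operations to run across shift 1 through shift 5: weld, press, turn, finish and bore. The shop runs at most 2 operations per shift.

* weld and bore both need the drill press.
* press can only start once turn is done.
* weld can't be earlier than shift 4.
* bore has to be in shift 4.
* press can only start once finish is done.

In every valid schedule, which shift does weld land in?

weld's window is shift 4–shift 5.
bore is fixed at shift 4, and weld can't share a shift with bore.
So weld must be shift 5.

shift 5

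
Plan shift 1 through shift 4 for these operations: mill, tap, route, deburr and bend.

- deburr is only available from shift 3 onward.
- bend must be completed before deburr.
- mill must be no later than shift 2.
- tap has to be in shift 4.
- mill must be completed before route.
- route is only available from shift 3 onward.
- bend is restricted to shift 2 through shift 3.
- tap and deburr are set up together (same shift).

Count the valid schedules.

Splitting on mill: it can be shift 1 (4), shift 2 (4). Listing each branch's schedules as (tap, route, deburr, bend) by shift number:
mill=shift 1: (4,3,4,2) (4,3,4,3) (4,4,4,2) (4,4,4,3) — 4.
mill=shift 2: (4,3,4,2) (4,3,4,3) (4,4,4,2) (4,4,4,3) — 4.
Summing: 4 + 4 = 8.

8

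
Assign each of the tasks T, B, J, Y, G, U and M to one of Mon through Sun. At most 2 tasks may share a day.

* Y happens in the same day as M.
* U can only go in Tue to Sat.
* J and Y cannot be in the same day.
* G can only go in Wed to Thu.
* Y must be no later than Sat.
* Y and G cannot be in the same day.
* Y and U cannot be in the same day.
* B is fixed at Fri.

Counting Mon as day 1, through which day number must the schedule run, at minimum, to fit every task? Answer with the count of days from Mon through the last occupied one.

With at most 2 per day and 7 tasks, at least 4 days are needed.
B can't be placed before Fri — that is day 5 counting from Mon — so the schedule must run through at least 5 days.
5 works (last occupied day: Fri): for example J -> Mon, Y -> Thu, M -> Thu, U -> Tue, T -> Mon, G -> Wed, B -> Fri.

5 days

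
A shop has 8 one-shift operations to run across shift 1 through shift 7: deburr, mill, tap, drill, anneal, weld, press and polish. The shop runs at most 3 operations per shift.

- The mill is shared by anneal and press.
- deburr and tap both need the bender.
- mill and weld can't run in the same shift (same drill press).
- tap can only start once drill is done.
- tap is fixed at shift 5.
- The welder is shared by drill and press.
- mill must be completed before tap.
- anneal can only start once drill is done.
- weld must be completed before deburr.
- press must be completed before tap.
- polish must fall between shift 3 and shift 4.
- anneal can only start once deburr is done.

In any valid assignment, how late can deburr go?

Precedence pushes deburr to at least shift 2; downstream work caps deburr at shift 6.
deburr at shift 6 is achievable: press -> shift 2, anneal -> shift 7, polish -> shift 3, tap -> shift 5, weld -> shift 2, deburr -> shift 6, drill -> shift 1, mill -> shift 1.

shift 6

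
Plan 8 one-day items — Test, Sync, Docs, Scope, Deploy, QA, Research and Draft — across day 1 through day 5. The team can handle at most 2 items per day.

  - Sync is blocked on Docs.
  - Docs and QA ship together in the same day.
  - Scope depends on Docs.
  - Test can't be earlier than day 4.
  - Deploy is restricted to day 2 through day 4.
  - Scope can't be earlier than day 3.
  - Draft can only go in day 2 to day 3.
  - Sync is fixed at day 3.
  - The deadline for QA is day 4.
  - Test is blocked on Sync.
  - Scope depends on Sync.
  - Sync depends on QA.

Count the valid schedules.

Splitting on Test: it can be day 4 (22), day 5 (29). Listing each branch's schedules as (Sync, Docs, Scope, Deploy, QA, Research, Draft) by day number:
Test=day 4: (3,1,4,2,1,2,3) (3,1,4,2,1,3,2) (3,1,4,2,1,5,2) (3,1,4,2,1,5,3) (3,1,4,3,1,2,2) (3,1,4,3,1,5,2) (3,1,5,2,1,2,3) (3,1,5,2,1,3,2) (3,1,5,2,1,4,2) (3,1,5,2,1,4,3) (3,1,5,2,1,5,2) (3,1,5,2,1,5,3) (3,1,5,3,1,2,2) (3,1,5,3,1,4,2) (3,1,5,3,1,5,2) (3,1,5,4,1,2,2) (3,1,5,4,1,2,3) (3,1,5,4,1,3,2) (3,1,5,4,1,5,2) (3,1,5,4,1,5,3) (3,2,5,4,2,1,3) (3,2,5,4,2,5,3) — 22.
Test=day 5: (3,1,4,2,1,2,3) (3,1,4,2,1,3,2) (3,1,4,2,1,4,2) (3,1,4,2,1,4,3) (3,1,4,2,1,5,2) (3,1,4,2,1,5,3) (3,1,4,3,1,2,2) (3,1,4,3,1,4,2) (3,1,4,3,1,5,2) (3,1,4,4,1,2,2) (3,1,4,4,1,2,3) (3,1,4,4,1,3,2) (3,1,4,4,1,5,2) (3,1,4,4,1,5,3) (3,1,5,2,1,2,3) (3,1,5,2,1,3,2) (3,1,5,2,1,4,2) (3,1,5,2,1,4,3) (3,1,5,3,1,2,2) (3,1,5,3,1,4,2) (3,1,5,4,1,2,2) (3,1,5,4,1,2,3) (3,1,5,4,1,3,2) (3,1,5,4,1,4,2) (3,1,5,4,1,4,3) (3,2,4,4,2,1,3) (3,2,4,4,2,5,3) (3,2,5,4,2,1,3) (3,2,5,4,2,4,3) — 29.
Summing: 22 + 29 = 51.

51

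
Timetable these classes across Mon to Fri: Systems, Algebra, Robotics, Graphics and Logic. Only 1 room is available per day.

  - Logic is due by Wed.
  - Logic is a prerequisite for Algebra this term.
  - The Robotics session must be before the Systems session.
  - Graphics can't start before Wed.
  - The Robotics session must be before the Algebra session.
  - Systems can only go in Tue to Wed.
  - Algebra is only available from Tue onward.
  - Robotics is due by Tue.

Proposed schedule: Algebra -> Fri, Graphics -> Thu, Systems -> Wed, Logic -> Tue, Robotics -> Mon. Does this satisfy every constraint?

Robotics is due by Tue — holds.
Algebra is only available from Tue onward — holds.
Only 1 room is available per day — holds.
The Robotics session must be before the Algebra session — holds.
Logic is a prerequisite for Algebra this term — holds.
Systems can only go in Tue to Wed — holds.
The Robotics session must be before the Systems session — holds.
Logic is due by Wed — holds.
Graphics can't start before Wed — holds.

Yes, all constraints hold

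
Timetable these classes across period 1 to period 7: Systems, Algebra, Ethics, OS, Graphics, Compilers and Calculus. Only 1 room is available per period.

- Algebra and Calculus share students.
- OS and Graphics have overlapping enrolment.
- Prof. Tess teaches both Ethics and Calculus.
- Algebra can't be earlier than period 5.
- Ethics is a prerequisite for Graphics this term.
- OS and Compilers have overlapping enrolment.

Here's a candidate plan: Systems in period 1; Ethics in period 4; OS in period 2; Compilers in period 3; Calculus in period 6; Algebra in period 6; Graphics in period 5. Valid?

Only 1 room is available per period — violated.
OS and Compilers have overlapping enrolment — holds.
Prof. Tess teaches both Ethics and Calculus — holds.
Algebra and Calculus share students — violated.
Algebra can't be earlier than period 5 — holds.
Ethics is a prerequisite for Graphics this term — holds.
OS and Graphics have overlapping enrolment — holds.

Invalid. Algebra and Calculus share students.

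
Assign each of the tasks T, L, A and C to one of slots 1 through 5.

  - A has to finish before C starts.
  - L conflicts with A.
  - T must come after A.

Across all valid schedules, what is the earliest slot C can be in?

2

Precedence pushes C to at least 2.
C at 2 is achievable: L=2, T=2, C=2, A=1.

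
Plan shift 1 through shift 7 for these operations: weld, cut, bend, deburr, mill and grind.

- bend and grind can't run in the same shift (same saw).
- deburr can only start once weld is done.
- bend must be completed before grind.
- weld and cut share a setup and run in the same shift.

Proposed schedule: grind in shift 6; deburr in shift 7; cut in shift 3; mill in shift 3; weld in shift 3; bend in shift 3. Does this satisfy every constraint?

bend must be completed before grind — holds.
bend and grind can't run in the same shift (same saw) — holds.
deburr can only start once weld is done — holds.
weld and cut share a setup and run in the same shift — holds.

Valid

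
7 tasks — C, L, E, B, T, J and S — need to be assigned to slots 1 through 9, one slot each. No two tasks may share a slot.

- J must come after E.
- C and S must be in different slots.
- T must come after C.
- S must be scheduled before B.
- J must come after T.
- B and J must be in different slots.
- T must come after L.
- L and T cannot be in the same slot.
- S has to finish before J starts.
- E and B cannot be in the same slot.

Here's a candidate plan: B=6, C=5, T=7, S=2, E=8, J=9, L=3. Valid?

Yes

B and J must be in different slots — holds.
J must come after T — holds.
T must come after L — holds.
T must come after C — holds.
L and T cannot be in the same slot — holds.
E and B cannot be in the same slot — holds.
C and S must be in different slots — holds.
S has to finish before J starts — holds.
S must be scheduled before B — holds.
No two tasks may share a slot — holds.
J must come after E — holds.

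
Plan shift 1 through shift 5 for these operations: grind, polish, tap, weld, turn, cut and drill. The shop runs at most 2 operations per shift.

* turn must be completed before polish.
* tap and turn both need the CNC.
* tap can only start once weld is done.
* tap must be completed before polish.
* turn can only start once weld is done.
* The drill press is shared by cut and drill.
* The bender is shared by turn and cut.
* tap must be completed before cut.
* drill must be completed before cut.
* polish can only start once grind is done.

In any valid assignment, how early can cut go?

shift 3

Precedence pushes cut to at least shift 3.
cut at shift 3 is achievable: grind in shift 1; drill in shift 2; polish in shift 5; tap in shift 2; turn in shift 4; weld in shift 1; cut in shift 3.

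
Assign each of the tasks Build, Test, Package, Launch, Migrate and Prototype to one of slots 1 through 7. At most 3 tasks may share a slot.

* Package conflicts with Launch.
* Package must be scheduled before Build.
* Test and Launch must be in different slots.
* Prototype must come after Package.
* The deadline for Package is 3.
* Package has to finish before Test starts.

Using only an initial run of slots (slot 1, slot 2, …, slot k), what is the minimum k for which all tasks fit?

3 slots

The precedence chain requires at least 2 distinct slots.
With at most 3 per slot and 6 tasks, at least 2 slots are needed.
Could 2 slots be enough, i.e. nothing placed later than 2? No: Package's window within 2 slots is {1, 2}; Build must come after Package (at 1 or later) → {2}; Package must come before Build (at 2 or earlier) → {1}; Test must come after Package (at 1 or later) → {2}; Launch can't share with Test (2) → {1}; Launch can't share with Package (1) → nothing is left.
So 2 slots is not enough.
3 works (last occupied slot: 3): for example Package -> 1, Launch -> 3, Test -> 2, Build -> 2, Migrate -> 1, Prototype -> 2.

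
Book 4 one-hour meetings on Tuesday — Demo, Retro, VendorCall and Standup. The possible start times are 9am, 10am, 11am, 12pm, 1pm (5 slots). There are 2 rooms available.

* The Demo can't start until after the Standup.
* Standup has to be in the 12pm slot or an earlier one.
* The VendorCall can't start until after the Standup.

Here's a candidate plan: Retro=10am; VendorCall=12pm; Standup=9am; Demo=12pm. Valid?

The VendorCall can't start until after the Standup — holds.
The Demo can't start until after the Standup — holds.
Standup has to be in the 12pm slot or an earlier one — holds.
There are 2 rooms available — holds.

Yes, all constraints hold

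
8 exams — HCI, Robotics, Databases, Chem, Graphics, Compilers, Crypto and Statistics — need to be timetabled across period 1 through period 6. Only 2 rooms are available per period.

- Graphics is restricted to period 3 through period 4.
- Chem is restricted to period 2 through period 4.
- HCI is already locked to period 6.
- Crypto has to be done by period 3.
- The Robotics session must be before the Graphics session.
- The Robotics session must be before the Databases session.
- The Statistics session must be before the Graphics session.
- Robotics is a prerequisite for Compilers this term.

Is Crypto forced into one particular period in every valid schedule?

No

Crypto can be period 1 (e.g. Chem=period 2; HCI=period 6; Crypto=period 1; Databases=period 3; Compilers=period 4; Robotics=period 1; Graphics=period 3; Statistics=period 2) or period 2 (e.g. HCI -> period 6; Robotics -> period 1; Statistics -> period 1; Crypto -> period 2; Compilers -> period 4; Chem -> period 2; Databases -> period 3; Graphics -> period 3).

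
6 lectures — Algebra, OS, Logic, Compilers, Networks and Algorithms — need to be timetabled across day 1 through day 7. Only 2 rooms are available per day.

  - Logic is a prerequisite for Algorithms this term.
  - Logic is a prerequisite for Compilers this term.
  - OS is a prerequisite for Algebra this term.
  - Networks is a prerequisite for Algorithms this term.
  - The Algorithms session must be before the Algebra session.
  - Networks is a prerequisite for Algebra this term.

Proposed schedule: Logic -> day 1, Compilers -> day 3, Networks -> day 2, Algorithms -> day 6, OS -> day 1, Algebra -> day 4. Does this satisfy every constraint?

No. The Algorithms session must be before the Algebra session is not satisfied.

Networks is a prerequisite for Algorithms this term — holds.
Logic is a prerequisite for Algorithms this term — holds.
OS is a prerequisite for Algebra this term — holds.
Networks is a prerequisite for Algebra this term — holds.
The Algorithms session must be before the Algebra session — violated.
Logic is a prerequisite for Compilers this term — holds.
Only 2 rooms are available per day — holds.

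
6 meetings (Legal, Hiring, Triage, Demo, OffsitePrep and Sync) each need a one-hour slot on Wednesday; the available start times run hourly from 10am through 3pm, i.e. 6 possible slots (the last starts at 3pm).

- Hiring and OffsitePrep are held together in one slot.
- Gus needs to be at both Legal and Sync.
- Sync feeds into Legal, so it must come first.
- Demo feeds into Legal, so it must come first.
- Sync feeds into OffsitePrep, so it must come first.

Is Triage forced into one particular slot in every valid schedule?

Triage can be 10am (e.g. Triage -> 10am, OffsitePrep -> 11am, Demo -> 10am, Legal -> 11am, Sync -> 10am, Hiring -> 11am) or 11am (e.g. Legal -> 11am, Sync -> 10am, Hiring -> 11am, OffsitePrep -> 11am, Triage -> 11am, Demo -> 10am).

No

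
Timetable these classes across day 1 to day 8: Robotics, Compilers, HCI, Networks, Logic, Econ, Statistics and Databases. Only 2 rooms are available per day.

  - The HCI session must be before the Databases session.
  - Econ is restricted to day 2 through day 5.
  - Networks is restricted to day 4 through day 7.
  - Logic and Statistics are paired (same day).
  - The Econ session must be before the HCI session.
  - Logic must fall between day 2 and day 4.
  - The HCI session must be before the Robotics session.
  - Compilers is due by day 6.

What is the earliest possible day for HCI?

Precedence pushes HCI to at least day 3; downstream work caps HCI at day 7.
HCI at day 3 is achievable: Compilers -> day 1; Statistics -> day 4; Databases -> day 6; Networks -> day 5; Robotics -> day 5; Econ -> day 2; Logic -> day 4; HCI -> day 3.

day 3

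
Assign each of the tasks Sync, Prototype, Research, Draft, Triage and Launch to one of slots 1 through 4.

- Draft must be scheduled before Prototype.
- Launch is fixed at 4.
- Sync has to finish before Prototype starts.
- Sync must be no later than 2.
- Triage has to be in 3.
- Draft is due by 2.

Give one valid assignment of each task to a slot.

Research in 1; Triage in 3; Sync in 1; Prototype in 2; Launch in 4; Draft in 1

Checking: Draft(1) before Prototype(2); Sync(1) before Prototype(2); Sync=1 in [1,2]; Triage=3 in [3,3]; Launch=4 in [4,4]; Draft=1 in [1,2].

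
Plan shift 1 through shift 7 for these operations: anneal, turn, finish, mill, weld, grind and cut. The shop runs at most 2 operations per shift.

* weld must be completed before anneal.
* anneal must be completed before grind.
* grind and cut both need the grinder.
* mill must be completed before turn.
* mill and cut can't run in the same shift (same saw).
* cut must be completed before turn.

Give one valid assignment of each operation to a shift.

turn in shift 3, mill in shift 1, weld in shift 1, cut in shift 2, anneal in shift 2, grind in shift 3, finish in shift 4

Checking: cut(shift 2) before turn(shift 3); weld(shift 1) before anneal(shift 2); anneal(shift 2) before grind(shift 3); mill(shift 1) before turn(shift 3); grind(shift 3) != cut(shift 2); mill(shift 1) != cut(shift 2); max 2 per shift (cap 2).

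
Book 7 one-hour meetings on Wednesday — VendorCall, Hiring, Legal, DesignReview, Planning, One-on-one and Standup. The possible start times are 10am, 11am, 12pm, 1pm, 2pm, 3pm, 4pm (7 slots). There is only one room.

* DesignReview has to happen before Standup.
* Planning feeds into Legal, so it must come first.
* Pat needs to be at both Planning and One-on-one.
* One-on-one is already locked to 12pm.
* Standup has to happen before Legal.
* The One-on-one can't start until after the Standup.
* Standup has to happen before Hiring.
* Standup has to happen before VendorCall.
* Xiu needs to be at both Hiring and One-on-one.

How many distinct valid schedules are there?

Splitting on VendorCall: it can be 1pm (3), 2pm (3), 3pm (3), 4pm (3). Listing each branch's schedules as (Hiring, Legal, DesignReview, Planning, One-on-one, Standup):
VendorCall=1pm: (2pm,4pm,10am,3pm,12pm,11am) (3pm,4pm,10am,2pm,12pm,11am) (4pm,3pm,10am,2pm,12pm,11am) — 3.
VendorCall=2pm: (1pm,4pm,10am,3pm,12pm,11am) (3pm,4pm,10am,1pm,12pm,11am) (4pm,3pm,10am,1pm,12pm,11am) — 3.
VendorCall=3pm: (1pm,4pm,10am,2pm,12pm,11am) (2pm,4pm,10am,1pm,12pm,11am) (4pm,2pm,10am,1pm,12pm,11am) — 3.
VendorCall=4pm: (1pm,3pm,10am,2pm,12pm,11am) (2pm,3pm,10am,1pm,12pm,11am) (3pm,2pm,10am,1pm,12pm,11am) — 3.
Summing: 3 + 3 + 3 + 3 = 12.

12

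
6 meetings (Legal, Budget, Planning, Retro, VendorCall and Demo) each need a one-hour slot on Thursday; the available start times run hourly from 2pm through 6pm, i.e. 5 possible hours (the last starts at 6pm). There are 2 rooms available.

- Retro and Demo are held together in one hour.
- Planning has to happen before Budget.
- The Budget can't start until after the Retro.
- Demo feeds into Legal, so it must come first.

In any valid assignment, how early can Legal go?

3pm

Precedence pushes Legal to at least 3pm.
Legal at 3pm is achievable: Retro in 2pm; Legal in 3pm; Budget in 4pm; VendorCall in 4pm; Demo in 2pm; Planning in 3pm.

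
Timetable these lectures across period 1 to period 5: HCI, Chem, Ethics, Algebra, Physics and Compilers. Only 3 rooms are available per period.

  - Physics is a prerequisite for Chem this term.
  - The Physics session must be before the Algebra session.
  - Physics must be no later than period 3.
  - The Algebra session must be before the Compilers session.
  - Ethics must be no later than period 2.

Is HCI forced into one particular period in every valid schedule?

No

HCI can be period 1 (e.g. Compilers=period 3; Physics=period 1; HCI=period 1; Ethics=period 1; Algebra=period 2; Chem=period 2) or period 2 (e.g. Physics -> period 1, HCI -> period 2, Algebra -> period 2, Compilers -> period 3, Ethics -> period 1, Chem -> period 2).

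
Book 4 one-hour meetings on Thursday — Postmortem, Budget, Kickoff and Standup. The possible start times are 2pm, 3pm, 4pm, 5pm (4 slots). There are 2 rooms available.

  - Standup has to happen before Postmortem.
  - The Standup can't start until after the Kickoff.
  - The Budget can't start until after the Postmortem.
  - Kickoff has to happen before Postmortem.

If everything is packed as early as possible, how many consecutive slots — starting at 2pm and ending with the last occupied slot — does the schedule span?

4 slots

The precedence chain requires at least 4 distinct slots.
With at most 2 per slot and 4 meetings, at least 2 slots are needed.
4 works (last occupied slot: 5pm): for example Budget in 5pm; Kickoff in 2pm; Standup in 3pm; Postmortem in 4pm.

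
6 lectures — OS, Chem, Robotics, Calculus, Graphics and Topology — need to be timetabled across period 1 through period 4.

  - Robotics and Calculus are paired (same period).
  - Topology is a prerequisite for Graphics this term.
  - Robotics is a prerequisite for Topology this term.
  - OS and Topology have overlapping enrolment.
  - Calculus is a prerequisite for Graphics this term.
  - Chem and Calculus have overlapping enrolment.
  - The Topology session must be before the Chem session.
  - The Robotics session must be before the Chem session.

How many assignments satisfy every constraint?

Splitting on OS: it can be period 1 (6), period 2 (2), period 3 (4), period 4 (6). Listing each branch's schedules as (Chem, Robotics, Calculus, Graphics, Topology) by period number:
OS=period 1: (3,1,1,3,2) (3,1,1,4,2) (4,1,1,3,2) (4,1,1,4,2) (4,1,1,4,3) (4,2,2,4,3) — 6.
OS=period 2: (4,1,1,4,3) (4,2,2,4,3) — 2.
OS=period 3: (3,1,1,3,2) (3,1,1,4,2) (4,1,1,3,2) (4,1,1,4,2) — 4.
OS=period 4: (3,1,1,3,2) (3,1,1,4,2) (4,1,1,3,2) (4,1,1,4,2) (4,1,1,4,3) (4,2,2,4,3) — 6.
Summing: 6 + 2 + 4 + 6 = 18.

18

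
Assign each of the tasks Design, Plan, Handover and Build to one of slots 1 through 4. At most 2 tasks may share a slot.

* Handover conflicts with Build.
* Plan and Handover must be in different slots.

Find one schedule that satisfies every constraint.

Plan -> 1; Handover -> 2; Design -> 1; Build -> 3

Checking: Handover(2) != Build(3); Plan(1) != Handover(2); max 2 per slot (cap 2).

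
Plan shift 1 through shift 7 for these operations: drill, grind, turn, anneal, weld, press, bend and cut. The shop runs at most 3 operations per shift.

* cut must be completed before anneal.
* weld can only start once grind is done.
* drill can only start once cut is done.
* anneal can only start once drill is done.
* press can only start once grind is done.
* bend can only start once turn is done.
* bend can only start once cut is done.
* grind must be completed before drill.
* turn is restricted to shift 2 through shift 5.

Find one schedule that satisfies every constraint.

cut in shift 1; weld in shift 2; bend in shift 3; anneal in shift 3; drill in shift 2; grind in shift 1; press in shift 3; turn in shift 2

Checking: turn(shift 2) before bend(shift 3); drill(shift 2) before anneal(shift 3); cut(shift 1) before anneal(shift 3); grind(shift 1) before drill(shift 2); grind(shift 1) before weld(shift 2); grind(shift 1) before press(shift 3); cut(shift 1) before drill(shift 2); cut(shift 1) before bend(shift 3); turn=shift 2 in [shift 2,shift 5]; max 3 per shift (cap 3).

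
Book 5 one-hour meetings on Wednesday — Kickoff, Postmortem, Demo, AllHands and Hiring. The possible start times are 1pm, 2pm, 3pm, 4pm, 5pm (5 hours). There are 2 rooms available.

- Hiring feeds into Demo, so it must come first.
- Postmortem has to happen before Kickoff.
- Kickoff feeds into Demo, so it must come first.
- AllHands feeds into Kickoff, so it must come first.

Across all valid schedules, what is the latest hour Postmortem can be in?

3pm

Downstream work caps Postmortem at 3pm.
Postmortem at 3pm is achievable: Demo=5pm, Kickoff=4pm, Postmortem=3pm, AllHands=1pm, Hiring=1pm.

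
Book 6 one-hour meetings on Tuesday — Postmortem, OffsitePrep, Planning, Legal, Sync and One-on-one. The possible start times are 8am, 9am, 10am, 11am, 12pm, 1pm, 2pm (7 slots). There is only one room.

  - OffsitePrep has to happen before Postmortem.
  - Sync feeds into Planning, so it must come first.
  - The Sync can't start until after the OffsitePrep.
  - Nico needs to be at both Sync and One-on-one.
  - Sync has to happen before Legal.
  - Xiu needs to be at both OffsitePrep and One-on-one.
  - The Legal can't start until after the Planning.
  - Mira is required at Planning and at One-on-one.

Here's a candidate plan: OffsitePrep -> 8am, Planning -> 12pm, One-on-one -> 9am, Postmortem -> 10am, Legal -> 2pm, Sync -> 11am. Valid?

Xiu needs to be at both OffsitePrep and One-on-one — holds.
There is only one room — holds.
Sync has to happen before Legal — holds.
The Legal can't start until after the Planning — holds.
Sync feeds into Planning, so it must come first — holds.
OffsitePrep has to happen before Postmortem — holds.
Mira is required at Planning and at One-on-one — holds.
The Sync can't start until after the OffsitePrep — holds.
Nico needs to be at both Sync and One-on-one — holds.

Valid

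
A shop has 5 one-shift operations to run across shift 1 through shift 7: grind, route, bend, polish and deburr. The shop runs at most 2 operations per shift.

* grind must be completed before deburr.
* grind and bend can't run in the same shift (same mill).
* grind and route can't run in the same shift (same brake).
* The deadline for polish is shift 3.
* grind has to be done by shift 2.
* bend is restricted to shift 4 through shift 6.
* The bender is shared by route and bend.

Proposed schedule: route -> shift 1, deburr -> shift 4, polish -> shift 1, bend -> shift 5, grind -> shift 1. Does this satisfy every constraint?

The deadline for polish is shift 3 — holds.
grind and bend can't run in the same shift (same mill) — holds.
The shop runs at most 2 operations per shift — violated.
grind and route can't run in the same shift (same brake) — violated.
The bender is shared by route and bend — holds.
bend is restricted to shift 4 through shift 6 — holds.
grind has to be done by shift 2 — holds.
grind must be completed before deburr — holds.

Invalid. The shop runs at most 2 operations per shift.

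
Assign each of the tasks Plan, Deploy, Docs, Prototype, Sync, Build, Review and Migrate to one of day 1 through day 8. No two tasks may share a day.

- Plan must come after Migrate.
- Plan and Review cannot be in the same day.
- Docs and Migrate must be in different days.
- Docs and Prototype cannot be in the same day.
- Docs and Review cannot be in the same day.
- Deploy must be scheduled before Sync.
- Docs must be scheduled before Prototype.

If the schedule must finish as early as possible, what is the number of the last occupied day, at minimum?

day 8

The precedence chain requires at least 2 distinct days.
With at most 1 per day and 8 tasks, at least 8 days are needed.
8 works (last occupied day: day 8): for example Plan=day 2, Deploy=day 3, Prototype=day 5, Docs=day 4, Build=day 7, Sync=day 6, Migrate=day 1, Review=day 8.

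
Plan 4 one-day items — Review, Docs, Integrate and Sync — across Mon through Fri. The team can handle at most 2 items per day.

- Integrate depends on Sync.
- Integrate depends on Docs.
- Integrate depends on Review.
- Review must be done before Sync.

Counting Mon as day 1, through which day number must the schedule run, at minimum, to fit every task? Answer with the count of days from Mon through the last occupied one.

3 days

The precedence chain requires at least 3 distinct days.
With at most 2 per day and 4 tasks, at least 2 days are needed.
3 works (last occupied day: Wed): for example Sync -> Tue; Review -> Mon; Docs -> Mon; Integrate -> Wed.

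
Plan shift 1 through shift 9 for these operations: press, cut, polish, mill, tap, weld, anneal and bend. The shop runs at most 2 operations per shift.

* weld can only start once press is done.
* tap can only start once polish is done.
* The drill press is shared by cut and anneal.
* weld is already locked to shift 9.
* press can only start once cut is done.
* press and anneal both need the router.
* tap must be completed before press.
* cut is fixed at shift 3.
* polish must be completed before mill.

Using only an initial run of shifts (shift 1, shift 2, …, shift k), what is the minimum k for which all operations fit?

The precedence chain requires at least 4 distinct shifts.
With at most 2 per shift and 8 operations, at least 4 shifts are needed.
weld can't be placed before shift 9, so the schedule must run through at least shift 9.
9 works (last occupied shift: shift 9): for example mill in shift 2; weld in shift 9; press in shift 4; anneal in shift 1; polish in shift 1; bend in shift 3; cut in shift 3; tap in shift 2.

9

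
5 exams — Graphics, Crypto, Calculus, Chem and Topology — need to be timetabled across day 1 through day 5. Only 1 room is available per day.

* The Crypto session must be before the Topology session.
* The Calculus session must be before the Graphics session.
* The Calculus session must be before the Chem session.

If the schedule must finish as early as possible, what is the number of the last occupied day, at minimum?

day 5

The precedence chain requires at least 2 distinct days.
With at most 1 per day and 5 exams, at least 5 days are needed.
5 works (last occupied day: day 5): for example Graphics in day 2, Crypto in day 3, Chem in day 4, Calculus in day 1, Topology in day 5.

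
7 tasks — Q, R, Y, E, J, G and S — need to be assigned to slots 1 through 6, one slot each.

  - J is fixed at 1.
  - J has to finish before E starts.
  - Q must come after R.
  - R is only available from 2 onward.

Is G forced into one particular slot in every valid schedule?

G can be 1 (e.g. G -> 1; R -> 2; J -> 1; Y -> 1; Q -> 3; E -> 2; S -> 1) or 2 (e.g. Y in 1, G in 2, R in 2, Q in 3, S in 1, J in 1, E in 2).

No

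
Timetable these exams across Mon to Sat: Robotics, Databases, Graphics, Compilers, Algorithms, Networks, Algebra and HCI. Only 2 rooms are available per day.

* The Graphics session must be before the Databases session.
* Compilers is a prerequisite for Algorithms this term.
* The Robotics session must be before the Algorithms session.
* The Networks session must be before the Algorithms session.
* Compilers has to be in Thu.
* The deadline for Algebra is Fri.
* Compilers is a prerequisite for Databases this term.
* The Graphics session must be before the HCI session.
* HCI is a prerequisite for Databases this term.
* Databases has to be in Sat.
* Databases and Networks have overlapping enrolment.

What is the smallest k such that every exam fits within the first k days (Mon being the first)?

6

The precedence chain requires at least 3 distinct days.
With at most 2 per day and 8 exams, at least 4 days are needed.
Databases can't be placed before Sat — that is day 6 counting from Mon — so the schedule must run through at least 6 days.
6 works (last occupied day: Sat): for example Algebra=Mon; Compilers=Thu; HCI=Tue; Algorithms=Fri; Networks=Wed; Databases=Sat; Graphics=Mon; Robotics=Tue.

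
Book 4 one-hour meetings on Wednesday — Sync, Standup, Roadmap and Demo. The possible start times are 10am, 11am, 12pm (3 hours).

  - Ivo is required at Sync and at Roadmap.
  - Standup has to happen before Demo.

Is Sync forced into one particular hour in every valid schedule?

Sync can be 10am (e.g. Sync in 10am, Demo in 11am, Roadmap in 11am, Standup in 10am) or 11am (e.g. Sync in 11am; Roadmap in 10am; Demo in 11am; Standup in 10am).

No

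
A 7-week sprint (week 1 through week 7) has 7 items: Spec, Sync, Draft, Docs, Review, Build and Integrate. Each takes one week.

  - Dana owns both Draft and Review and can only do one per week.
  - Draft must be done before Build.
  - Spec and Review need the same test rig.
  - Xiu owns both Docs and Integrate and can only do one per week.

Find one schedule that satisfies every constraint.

Integrate=week 2; Draft=week 1; Build=week 2; Spec=week 1; Sync=week 1; Docs=week 1; Review=week 2

Checking: Draft(week 1) before Build(week 2); Draft(week 1) != Review(week 2); Docs(week 1) != Integrate(week 2); Spec(week 1) != Review(week 2).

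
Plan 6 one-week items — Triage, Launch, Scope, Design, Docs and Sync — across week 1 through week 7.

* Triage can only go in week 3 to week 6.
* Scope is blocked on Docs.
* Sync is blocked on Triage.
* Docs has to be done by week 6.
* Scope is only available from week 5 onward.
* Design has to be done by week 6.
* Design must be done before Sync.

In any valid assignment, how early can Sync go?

Precedence pushes Sync to at least week 4.
Sync at week 4 is achievable: Docs -> week 1, Design -> week 1, Scope -> week 5, Triage -> week 3, Sync -> week 4, Launch -> week 1.

week 4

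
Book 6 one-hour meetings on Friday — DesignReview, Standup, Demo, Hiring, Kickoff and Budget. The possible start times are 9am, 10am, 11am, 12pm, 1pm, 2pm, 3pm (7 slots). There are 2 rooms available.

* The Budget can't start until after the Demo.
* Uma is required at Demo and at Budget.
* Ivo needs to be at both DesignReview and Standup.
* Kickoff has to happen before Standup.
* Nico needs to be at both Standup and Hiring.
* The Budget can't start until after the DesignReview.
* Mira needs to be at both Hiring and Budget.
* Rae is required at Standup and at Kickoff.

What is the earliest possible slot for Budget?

10am

Precedence pushes Budget to at least 10am.
Budget at 10am is achievable: Hiring in 12pm; Standup in 11am; Kickoff in 10am; DesignReview in 9am; Demo in 9am; Budget in 10am.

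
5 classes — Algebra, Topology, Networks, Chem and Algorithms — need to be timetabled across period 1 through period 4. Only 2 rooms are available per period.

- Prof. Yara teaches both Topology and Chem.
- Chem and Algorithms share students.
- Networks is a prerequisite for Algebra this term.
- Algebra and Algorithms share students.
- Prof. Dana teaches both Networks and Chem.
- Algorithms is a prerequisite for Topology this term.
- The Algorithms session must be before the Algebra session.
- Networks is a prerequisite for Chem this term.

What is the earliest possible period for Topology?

Precedence pushes Topology to at least period 2.
Topology at period 2 is achievable: Chem in period 3, Algorithms in period 1, Topology in period 2, Networks in period 1, Algebra in period 2.

period 2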